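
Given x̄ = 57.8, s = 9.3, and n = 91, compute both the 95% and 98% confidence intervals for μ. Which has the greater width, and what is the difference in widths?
98% CI is wider by 0.75

df = 90
95% CI: t* = 1.987, (55.86, 59.74), width = 2 · t* · s/√n = 3.87
98% CI: t* = 2.368, (55.49, 60.11), width = 2 · t* · s/√n = 4.62

The 98% CI is wider by 4.62 - 3.87 = 0.75.
Higher confidence requires a wider interval.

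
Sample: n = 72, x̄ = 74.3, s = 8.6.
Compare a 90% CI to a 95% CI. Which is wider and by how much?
95% CI is wider by 0.66

df = 71
90% CI: t* = 1.667, (72.61, 75.99), width = 2 · t* · s/√n = 3.38
95% CI: t* = 1.994, (72.28, 76.32), width = 2 · t* · s/√n = 4.04

The 95% CI is wider by 4.04 - 3.38 = 0.66.
Higher confidence requires a wider interval.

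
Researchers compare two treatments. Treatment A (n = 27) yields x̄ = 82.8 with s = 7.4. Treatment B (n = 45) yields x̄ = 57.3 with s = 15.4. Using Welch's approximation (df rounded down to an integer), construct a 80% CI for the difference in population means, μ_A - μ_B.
(22.00, 29.00)

Difference: x̄₁ - x̄₂ = 25.50
SE = √(s₁²/n₁ + s₂²/n₂) = √(7.4²/27 + 15.4²/45) = 2.7015
df = 67.47 → 67 (Welch–Satterthwaite, rounded down)
t* = 1.294

CI: 25.50 ± 1.294 · 2.7015 = 25.50 ± 3.50 = (22.00, 29.00)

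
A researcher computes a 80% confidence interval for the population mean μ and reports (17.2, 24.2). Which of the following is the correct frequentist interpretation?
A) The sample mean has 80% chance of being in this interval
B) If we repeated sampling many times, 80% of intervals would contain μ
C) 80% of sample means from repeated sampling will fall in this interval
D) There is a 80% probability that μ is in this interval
B

A) Wrong — x̄ is observed and sits in the interval by construction.
B) Correct — this is the frequentist long-run coverage interpretation.
C) Wrong — coverage applies to intervals containing μ, not to future x̄ values.
D) Wrong — μ is fixed; the randomness lives in the interval, not in μ.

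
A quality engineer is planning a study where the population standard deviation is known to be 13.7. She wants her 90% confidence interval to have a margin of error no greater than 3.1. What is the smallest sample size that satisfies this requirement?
n ≥ 53

For margin E ≤ 3.1:
n ≥ (z* · σ / E)²
n ≥ (1.645 · 13.7 / 3.1)²
n ≥ 52.85

Minimum n = 53 (rounding up)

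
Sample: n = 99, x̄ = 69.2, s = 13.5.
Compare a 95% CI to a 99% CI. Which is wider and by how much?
99% CI is wider by 1.75

df = 98
95% CI: t* = 1.984, (66.51, 71.89), width = 2 · t* · s/√n = 5.38
99% CI: t* = 2.627, (65.64, 72.76), width = 2 · t* · s/√n = 7.13

The 99% CI is wider by 7.13 - 5.38 = 1.75.
Higher confidence requires a wider interval.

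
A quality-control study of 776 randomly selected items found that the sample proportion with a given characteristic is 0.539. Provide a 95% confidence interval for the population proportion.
(0.504, 0.574)

Proportion CI:
SE = √(p̂(1-p̂)/n) = √(0.539 · 0.461 / 776) = 0.01789

z* = 1.960
Margin = z* · SE = 1.960 · 0.01789 = 0.0351

CI: 0.539 ± 0.0351 = (0.504, 0.574)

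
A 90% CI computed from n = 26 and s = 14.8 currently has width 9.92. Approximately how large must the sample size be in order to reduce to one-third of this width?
n ≈ 234

CI width ∝ 1/√n
To reduce width by factor 3, need √n to grow by 3 → need 3² = 9 times as many samples.

Current: n = 26, width = 9.92
New: n = 234, width ≈ 3.19

Width reduced by factor of 9.92/3.19 = 3.11.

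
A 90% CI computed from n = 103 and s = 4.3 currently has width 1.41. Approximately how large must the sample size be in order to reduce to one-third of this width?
n ≈ 927

CI width ∝ 1/√n
To reduce width by factor 3, need √n to grow by 3 → need 3² = 9 times as many samples.

Current: n = 103, width = 1.41
New: n = 927, width ≈ 0.47

Width reduced by factor of 1.41/0.47 = 3.00.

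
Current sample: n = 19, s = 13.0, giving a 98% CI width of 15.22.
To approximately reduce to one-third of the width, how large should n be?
n ≈ 171

CI width ∝ 1/√n
To reduce width by factor 3, need √n to grow by 3 → need 3² = 9 times as many samples.

Current: n = 19, width = 15.22
New: n = 171, width ≈ 4.67

Width reduced by factor of 15.22/4.67 = 3.26.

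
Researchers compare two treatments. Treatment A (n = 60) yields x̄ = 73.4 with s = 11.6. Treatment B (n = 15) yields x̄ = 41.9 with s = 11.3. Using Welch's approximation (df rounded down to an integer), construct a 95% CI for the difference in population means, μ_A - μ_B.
(24.68, 38.32)

Difference: x̄₁ - x̄₂ = 31.50
SE = √(s₁²/n₁ + s₂²/n₂) = √(11.6²/60 + 11.3²/15) = 3.2795
df = 21.99 → 21 (Welch–Satterthwaite, rounded down)
t* = 2.080

CI: 31.50 ± 2.080 · 3.2795 = 31.50 ± 6.82 = (24.68, 38.32)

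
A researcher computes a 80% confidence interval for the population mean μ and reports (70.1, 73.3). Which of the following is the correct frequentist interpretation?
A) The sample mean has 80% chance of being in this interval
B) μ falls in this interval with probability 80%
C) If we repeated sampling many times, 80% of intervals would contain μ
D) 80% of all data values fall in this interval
C

A) Wrong — x̄ is observed and sits in the interval by construction.
B) Wrong — μ is fixed; the randomness lives in the interval, not in μ.
C) Correct — this is the frequentist long-run coverage interpretation.
D) Wrong — a CI is about the parameter μ, not individual data values.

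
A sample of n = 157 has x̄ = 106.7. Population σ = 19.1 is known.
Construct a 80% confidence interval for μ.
(104.75, 108.65)

z-interval (σ known):
z* = 1.282 for 80% confidence

Margin of error = z* · σ/√n = 1.282 · 19.1/√157 = 1.95

CI: (106.7 - 1.95, 106.7 + 1.95) = (104.75, 108.65)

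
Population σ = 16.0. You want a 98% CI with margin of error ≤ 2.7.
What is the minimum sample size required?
n ≥ 190

For margin E ≤ 2.7:
n ≥ (z* · σ / E)²
n ≥ (2.326 · 16.0 / 2.7)²
n ≥ 189.99

Minimum n = 190 (rounding up)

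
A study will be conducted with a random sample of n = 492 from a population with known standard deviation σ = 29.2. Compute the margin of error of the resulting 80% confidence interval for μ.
Margin of error = 1.69

Margin of error = z* · σ/√n
= 1.282 · 29.2/√492
= 1.282 · 29.2/22.1811
= 1.69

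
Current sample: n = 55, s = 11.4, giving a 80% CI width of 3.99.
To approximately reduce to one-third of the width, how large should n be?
n ≈ 495

CI width ∝ 1/√n
To reduce width by factor 3, need √n to grow by 3 → need 3² = 9 times as many samples.

Current: n = 55, width = 3.99
New: n = 495, width ≈ 1.31

Width reduced by factor of 3.99/1.31 = 3.05.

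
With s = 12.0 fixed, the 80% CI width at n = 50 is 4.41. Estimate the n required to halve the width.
n ≈ 200

CI width ∝ 1/√n
To reduce width by factor 2, need √n to grow by 2 → need 2² = 4 times as many samples.

Current: n = 50, width = 4.41
New: n = 200, width ≈ 2.18

Width reduced by factor of 4.41/2.18 = 2.02.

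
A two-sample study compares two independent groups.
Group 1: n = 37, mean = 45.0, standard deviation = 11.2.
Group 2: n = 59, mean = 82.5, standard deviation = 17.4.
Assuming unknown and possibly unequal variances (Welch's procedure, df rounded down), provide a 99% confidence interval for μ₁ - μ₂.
(-45.18, -29.82)

Difference: x̄₁ - x̄₂ = -37.50
SE = √(s₁²/n₁ + s₂²/n₂) = √(11.2²/37 + 17.4²/59) = 2.9192
df = 93.91 → 93 (Welch–Satterthwaite, rounded down)
t* = 2.630

CI: -37.50 ± 2.630 · 2.9192 = -37.50 ± 7.68 = (-45.18, -29.82)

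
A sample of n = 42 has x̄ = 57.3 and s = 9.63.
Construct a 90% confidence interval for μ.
(54.80, 59.80)

t-interval (σ unknown):
df = n - 1 = 41
t* = 1.683 for 90% confidence

Margin of error = t* · s/√n = 1.683 · 9.63/√42 = 2.50

CI: (54.80, 59.80)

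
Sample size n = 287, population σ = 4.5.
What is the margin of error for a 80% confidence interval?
Margin of error = 0.34

Margin of error = z* · σ/√n
= 1.282 · 4.5/√287
= 1.282 · 4.5/16.9411
= 0.34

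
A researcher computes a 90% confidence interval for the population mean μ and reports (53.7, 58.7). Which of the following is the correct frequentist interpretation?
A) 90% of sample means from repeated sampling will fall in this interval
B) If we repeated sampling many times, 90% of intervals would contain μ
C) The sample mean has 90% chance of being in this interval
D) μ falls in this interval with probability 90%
B

A) Wrong — coverage applies to intervals containing μ, not to future x̄ values.
B) Correct — this is the frequentist long-run coverage interpretation.
C) Wrong — x̄ is observed and sits in the interval by construction.
D) Wrong — μ is fixed; the randomness lives in the interval, not in μ.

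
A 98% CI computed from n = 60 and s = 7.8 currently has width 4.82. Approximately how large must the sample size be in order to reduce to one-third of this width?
n ≈ 540

CI width ∝ 1/√n
To reduce width by factor 3, need √n to grow by 3 → need 3² = 9 times as many samples.

Current: n = 60, width = 4.82
New: n = 540, width ≈ 1.57

Width reduced by factor of 4.82/1.57 = 3.07.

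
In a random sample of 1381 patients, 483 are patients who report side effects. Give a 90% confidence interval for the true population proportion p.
(0.329, 0.371)

Proportion CI:
p̂ = 483/1381 = 0.34975
SE = √(p̂(1-p̂)/n) = √(0.34975 · 0.65025 / 1381) = 0.01283

z* = 1.645
Margin = z* · SE = 1.645 · 0.01283 = 0.0211

CI: 0.34975 ± 0.0211 = (0.329, 0.371)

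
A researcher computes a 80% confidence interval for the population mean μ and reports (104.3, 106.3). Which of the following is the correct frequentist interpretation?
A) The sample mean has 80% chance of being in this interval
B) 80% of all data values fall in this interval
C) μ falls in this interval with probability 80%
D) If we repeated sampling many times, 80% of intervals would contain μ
D

A) Wrong — x̄ is observed and sits in the interval by construction.
B) Wrong — a CI is about the parameter μ, not individual data values.
C) Wrong — μ is fixed; the randomness lives in the interval, not in μ.
D) Correct — this is the frequentist long-run coverage interpretation.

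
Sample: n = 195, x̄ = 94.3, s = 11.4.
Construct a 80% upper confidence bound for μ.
μ ≤ 94.99

Upper bound (one-sided):
t* = 0.843 (one-sided for 80%)
Upper bound = x̄ + t* · s/√n = 94.3 + 0.843 · 11.4/√195 = 94.99

We are 80% confident that μ ≤ 94.99.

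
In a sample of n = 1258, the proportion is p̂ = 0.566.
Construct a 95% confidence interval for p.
(0.539, 0.593)

Proportion CI:
SE = √(p̂(1-p̂)/n) = √(0.566 · 0.434 / 1258) = 0.01397

z* = 1.960
Margin = z* · SE = 1.960 · 0.01397 = 0.0274

CI: 0.566 ± 0.0274 = (0.539, 0.593)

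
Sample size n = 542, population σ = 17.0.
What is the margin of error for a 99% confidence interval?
Margin of error = 1.88

Margin of error = z* · σ/√n
= 2.576 · 17.0/√542
= 2.576 · 17.0/23.2809
= 1.88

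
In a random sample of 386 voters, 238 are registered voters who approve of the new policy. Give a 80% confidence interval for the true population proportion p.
(0.585, 0.648)

Proportion CI:
p̂ = 238/386 = 0.61658
SE = √(p̂(1-p̂)/n) = √(0.61658 · 0.38342 / 386) = 0.02475

z* = 1.282
Margin = z* · SE = 1.282 · 0.02475 = 0.0317

CI: 0.61658 ± 0.0317 = (0.585, 0.648)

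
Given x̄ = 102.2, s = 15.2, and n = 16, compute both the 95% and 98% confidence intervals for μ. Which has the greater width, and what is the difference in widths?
98% CI is wider by 3.58

df = 15
95% CI: t* = 2.131, (94.10, 110.30), width = 2 · t* · s/√n = 16.20
98% CI: t* = 2.602, (92.31, 112.09), width = 2 · t* · s/√n = 19.78

The 98% CI is wider by 19.78 - 16.20 = 3.58.
Higher confidence requires a wider interval.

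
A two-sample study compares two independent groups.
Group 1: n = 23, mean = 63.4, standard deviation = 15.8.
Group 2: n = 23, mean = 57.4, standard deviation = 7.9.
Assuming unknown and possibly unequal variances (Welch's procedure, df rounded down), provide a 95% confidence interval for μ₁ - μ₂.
(-1.50, 13.50)

Difference: x̄₁ - x̄₂ = 6.00
SE = √(s₁²/n₁ + s₂²/n₂) = √(15.8²/23 + 7.9²/23) = 3.6834
df = 32.35 → 32 (Welch–Satterthwaite, rounded down)
t* = 2.037

CI: 6.00 ± 2.037 · 3.6834 = 6.00 ± 7.50 = (-1.50, 13.50)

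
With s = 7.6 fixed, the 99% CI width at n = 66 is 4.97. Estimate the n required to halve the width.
n ≈ 264

CI width ∝ 1/√n
To reduce width by factor 2, need √n to grow by 2 → need 2² = 4 times as many samples.

Current: n = 66, width = 4.97
New: n = 264, width ≈ 2.43

Width reduced by factor of 4.97/2.43 = 2.05.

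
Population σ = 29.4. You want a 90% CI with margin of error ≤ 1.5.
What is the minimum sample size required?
n ≥ 1040

For margin E ≤ 1.5:
n ≥ (z* · σ / E)²
n ≥ (1.645 · 29.4 / 1.5)²
n ≥ 1039.55

Minimum n = 1040 (rounding up)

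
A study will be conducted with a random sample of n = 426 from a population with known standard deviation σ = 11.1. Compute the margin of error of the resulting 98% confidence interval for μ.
Margin of error = 1.25

Margin of error = z* · σ/√n
= 2.326 · 11.1/√426
= 2.326 · 11.1/20.6398
= 1.25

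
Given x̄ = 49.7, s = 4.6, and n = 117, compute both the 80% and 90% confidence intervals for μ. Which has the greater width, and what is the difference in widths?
90% CI is wider by 0.31

df = 116
80% CI: t* = 1.289, (49.15, 50.25), width = 2 · t* · s/√n = 1.10
90% CI: t* = 1.658, (48.99, 50.41), width = 2 · t* · s/√n = 1.41

The 90% CI is wider by 1.41 - 1.10 = 0.31.
Higher confidence requires a wider interval.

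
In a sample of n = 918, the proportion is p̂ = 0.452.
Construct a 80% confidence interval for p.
(0.431, 0.473)

Proportion CI:
SE = √(p̂(1-p̂)/n) = √(0.452 · 0.548 / 918) = 0.01643

z* = 1.282
Margin = z* · SE = 1.282 · 0.01643 = 0.0211

CI: 0.452 ± 0.0211 = (0.431, 0.473)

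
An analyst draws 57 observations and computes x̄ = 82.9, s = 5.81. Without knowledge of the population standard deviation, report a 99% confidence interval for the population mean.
(80.85, 84.95)

t-interval (σ unknown):
df = n - 1 = 56
t* = 2.667 for 99% confidence

Margin of error = t* · s/√n = 2.667 · 5.81/√57 = 2.05

CI: (80.85, 84.95)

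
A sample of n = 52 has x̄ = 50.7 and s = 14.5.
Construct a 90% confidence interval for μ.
(47.33, 54.07)

t-interval (σ unknown):
df = n - 1 = 51
t* = 1.675 for 90% confidence

Margin of error = t* · s/√n = 1.675 · 14.5/√52 = 3.37

CI: (47.33, 54.07)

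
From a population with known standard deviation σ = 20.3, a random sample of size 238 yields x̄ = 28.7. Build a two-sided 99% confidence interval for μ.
(25.31, 32.09)

z-interval (σ known):
z* = 2.576 for 99% confidence

Margin of error = z* · σ/√n = 2.576 · 20.3/√238 = 3.39

CI: (28.7 - 3.39, 28.7 + 3.39) = (25.31, 32.09)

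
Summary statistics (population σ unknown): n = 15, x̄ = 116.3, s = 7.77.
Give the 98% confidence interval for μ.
(111.04, 121.56)

t-interval (σ unknown):
df = n - 1 = 14
t* = 2.624 for 98% confidence

Margin of error = t* · s/√n = 2.624 · 7.77/√15 = 5.26

CI: (111.04, 121.56)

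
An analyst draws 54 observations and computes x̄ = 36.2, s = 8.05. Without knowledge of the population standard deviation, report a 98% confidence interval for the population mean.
(33.57, 38.83)

t-interval (σ unknown):
df = n - 1 = 53
t* = 2.399 for 98% confidence

Margin of error = t* · s/√n = 2.399 · 8.05/√54 = 2.63

CI: (33.57, 38.83)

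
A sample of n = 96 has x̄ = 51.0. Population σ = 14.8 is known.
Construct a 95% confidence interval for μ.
(48.04, 53.96)

z-interval (σ known):
z* = 1.960 for 95% confidence

Margin of error = z* · σ/√n = 1.960 · 14.8/√96 = 2.96

CI: (51.0 - 2.96, 51.0 + 2.96) = (48.04, 53.96)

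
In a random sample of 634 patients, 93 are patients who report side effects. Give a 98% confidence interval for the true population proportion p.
(0.114, 0.179)

Proportion CI:
p̂ = 93/634 = 0.14669
SE = √(p̂(1-p̂)/n) = √(0.14669 · 0.85331 / 634) = 0.01405

z* = 2.326
Margin = z* · SE = 2.326 · 0.01405 = 0.0327

CI: 0.14669 ± 0.0327 = (0.114, 0.179)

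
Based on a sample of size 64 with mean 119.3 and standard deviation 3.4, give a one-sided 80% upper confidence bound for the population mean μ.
μ ≤ 119.66

Upper bound (one-sided):
t* = 0.847 (one-sided for 80%)
Upper bound = x̄ + t* · s/√n = 119.3 + 0.847 · 3.4/√64 = 119.66

We are 80% confident that μ ≤ 119.66.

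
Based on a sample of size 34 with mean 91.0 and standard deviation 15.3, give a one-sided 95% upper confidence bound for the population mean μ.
μ ≤ 95.44

Upper bound (one-sided):
t* = 1.692 (one-sided for 95%)
Upper bound = x̄ + t* · s/√n = 91.0 + 1.692 · 15.3/√34 = 95.44

We are 95% confident that μ ≤ 95.44.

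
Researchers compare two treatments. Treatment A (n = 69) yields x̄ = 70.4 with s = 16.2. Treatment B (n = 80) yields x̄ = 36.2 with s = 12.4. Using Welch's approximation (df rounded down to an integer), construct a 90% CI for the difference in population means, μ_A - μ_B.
(30.24, 38.16)

Difference: x̄₁ - x̄₂ = 34.20
SE = √(s₁²/n₁ + s₂²/n₂) = √(16.2²/69 + 12.4²/80) = 2.3928
df = 126.32 → 126 (Welch–Satterthwaite, rounded down)
t* = 1.657

CI: 34.20 ± 1.657 · 2.3928 = 34.20 ± 3.96 = (30.24, 38.16)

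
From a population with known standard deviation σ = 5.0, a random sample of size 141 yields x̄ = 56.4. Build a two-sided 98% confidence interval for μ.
(55.42, 57.38)

z-interval (σ known):
z* = 2.326 for 98% confidence

Margin of error = z* · σ/√n = 2.326 · 5.0/√141 = 0.98

CI: (56.4 - 0.98, 56.4 + 0.98) = (55.42, 57.38)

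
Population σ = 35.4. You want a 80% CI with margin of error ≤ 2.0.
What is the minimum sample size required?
n ≥ 515

For margin E ≤ 2.0:
n ≥ (z* · σ / E)²
n ≥ (1.282 · 35.4 / 2.0)²
n ≥ 514.90

Minimum n = 515 (rounding up)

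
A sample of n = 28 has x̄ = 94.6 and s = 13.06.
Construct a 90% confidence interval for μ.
(90.40, 98.80)

t-interval (σ unknown):
df = n - 1 = 27
t* = 1.703 for 90% confidence

Margin of error = t* · s/√n = 1.703 · 13.06/√28 = 4.20

CI: (90.40, 98.80)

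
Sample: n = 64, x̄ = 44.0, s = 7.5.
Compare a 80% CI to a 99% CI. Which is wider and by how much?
99% CI is wider by 2.55

df = 63
80% CI: t* = 1.295, (42.79, 45.21), width = 2 · t* · s/√n = 2.43
99% CI: t* = 2.656, (41.51, 46.49), width = 2 · t* · s/√n = 4.98

The 99% CI is wider by 4.98 - 2.43 = 2.55.
Higher confidence requires a wider interval.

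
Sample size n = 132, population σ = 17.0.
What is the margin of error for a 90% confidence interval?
Margin of error = 2.43

Margin of error = z* · σ/√n
= 1.645 · 17.0/√132
= 1.645 · 17.0/11.4891
= 2.43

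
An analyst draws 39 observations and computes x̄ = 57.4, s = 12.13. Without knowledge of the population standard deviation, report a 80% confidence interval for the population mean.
(54.87, 59.93)

t-interval (σ unknown):
df = n - 1 = 38
t* = 1.304 for 80% confidence

Margin of error = t* · s/√n = 1.304 · 12.13/√39 = 2.53

CI: (54.87, 59.93)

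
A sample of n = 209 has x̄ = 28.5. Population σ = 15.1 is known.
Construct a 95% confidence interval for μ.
(26.45, 30.55)

z-interval (σ known):
z* = 1.960 for 95% confidence

Margin of error = z* · σ/√n = 1.960 · 15.1/√209 = 2.05

CI: (28.5 - 2.05, 28.5 + 2.05) = (26.45, 30.55)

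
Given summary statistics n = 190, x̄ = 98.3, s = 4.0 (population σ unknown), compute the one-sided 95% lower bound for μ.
μ ≥ 97.82

Lower bound (one-sided):
t* = 1.653 (one-sided for 95%)
Lower bound = x̄ - t* · s/√n = 98.3 - 1.653 · 4.0/√190 = 97.82

We are 95% confident that μ ≥ 97.82.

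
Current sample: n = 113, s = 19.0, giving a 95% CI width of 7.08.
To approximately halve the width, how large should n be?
n ≈ 452

CI width ∝ 1/√n
To reduce width by factor 2, need √n to grow by 2 → need 2² = 4 times as many samples.

Current: n = 113, width = 7.08
New: n = 452, width ≈ 3.51

Width reduced by factor of 7.08/3.51 = 2.02.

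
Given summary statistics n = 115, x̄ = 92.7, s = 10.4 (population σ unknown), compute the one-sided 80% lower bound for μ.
μ ≥ 91.88

Lower bound (one-sided):
t* = 0.845 (one-sided for 80%)
Lower bound = x̄ - t* · s/√n = 92.7 - 0.845 · 10.4/√115 = 91.88

We are 80% confident that μ ≥ 91.88.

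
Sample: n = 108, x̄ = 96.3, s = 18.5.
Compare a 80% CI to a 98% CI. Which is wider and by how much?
98% CI is wider by 3.82

df = 107
80% CI: t* = 1.290, (94.00, 98.60), width = 2 · t* · s/√n = 4.59
98% CI: t* = 2.362, (92.10, 100.50), width = 2 · t* · s/√n = 8.41

The 98% CI is wider by 8.41 - 4.59 = 3.82.
Higher confidence requires a wider interval.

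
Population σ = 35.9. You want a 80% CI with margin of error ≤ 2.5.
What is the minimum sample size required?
n ≥ 339

For margin E ≤ 2.5:
n ≥ (z* · σ / E)²
n ≥ (1.282 · 35.9 / 2.5)²
n ≥ 338.91

Minimum n = 339 (rounding up)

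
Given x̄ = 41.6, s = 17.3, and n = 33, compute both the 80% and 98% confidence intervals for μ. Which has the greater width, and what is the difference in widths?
98% CI is wider by 6.87

df = 32
80% CI: t* = 1.309, (37.66, 45.54), width = 2 · t* · s/√n = 7.88
98% CI: t* = 2.449, (34.22, 48.98), width = 2 · t* · s/√n = 14.75

The 98% CI is wider by 14.75 - 7.88 = 6.87.
Higher confidence requires a wider interval.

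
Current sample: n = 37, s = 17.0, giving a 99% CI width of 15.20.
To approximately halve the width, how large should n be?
n ≈ 148

CI width ∝ 1/√n
To reduce width by factor 2, need √n to grow by 2 → need 2² = 4 times as many samples.

Current: n = 37, width = 15.20
New: n = 148, width ≈ 7.29

Width reduced by factor of 15.20/7.29 = 2.09.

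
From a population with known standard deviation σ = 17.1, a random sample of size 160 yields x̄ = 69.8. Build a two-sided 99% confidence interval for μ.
(66.32, 73.28)

z-interval (σ known):
z* = 2.576 for 99% confidence

Margin of error = z* · σ/√n = 2.576 · 17.1/√160 = 3.48

CI: (69.8 - 3.48, 69.8 + 3.48) = (66.32, 73.28)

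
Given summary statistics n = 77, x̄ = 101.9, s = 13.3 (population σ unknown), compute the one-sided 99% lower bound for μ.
μ ≥ 98.30

Lower bound (one-sided):
t* = 2.376 (one-sided for 99%)
Lower bound = x̄ - t* · s/√n = 101.9 - 2.376 · 13.3/√77 = 98.30

We are 99% confident that μ ≥ 98.30.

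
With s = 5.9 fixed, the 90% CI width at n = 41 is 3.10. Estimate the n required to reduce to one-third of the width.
n ≈ 369

CI width ∝ 1/√n
To reduce width by factor 3, need √n to grow by 3 → need 3² = 9 times as many samples.

Current: n = 41, width = 3.10
New: n = 369, width ≈ 1.01

Width reduced by factor of 3.10/1.01 = 3.07.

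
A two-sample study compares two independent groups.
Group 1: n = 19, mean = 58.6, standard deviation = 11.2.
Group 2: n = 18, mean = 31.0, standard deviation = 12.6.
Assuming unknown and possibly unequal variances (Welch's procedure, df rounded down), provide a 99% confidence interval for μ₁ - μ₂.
(16.87, 38.33)

Difference: x̄₁ - x̄₂ = 27.60
SE = √(s₁²/n₁ + s₂²/n₂) = √(11.2²/19 + 12.6²/18) = 3.9271
df = 33.99 → 33 (Welch–Satterthwaite, rounded down)
t* = 2.733

CI: 27.60 ± 2.733 · 3.9271 = 27.60 ± 10.73 = (16.87, 38.33)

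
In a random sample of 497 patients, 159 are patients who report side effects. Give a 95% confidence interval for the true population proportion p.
(0.279, 0.361)

Proportion CI:
p̂ = 159/497 = 0.31992
SE = √(p̂(1-p̂)/n) = √(0.31992 · 0.68008 / 497) = 0.02092

z* = 1.960
Margin = z* · SE = 1.960 · 0.02092 = 0.0410

CI: 0.31992 ± 0.0410 = (0.279, 0.361)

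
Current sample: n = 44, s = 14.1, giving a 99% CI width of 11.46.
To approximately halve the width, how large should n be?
n ≈ 176

CI width ∝ 1/√n
To reduce width by factor 2, need √n to grow by 2 → need 2² = 4 times as many samples.

Current: n = 44, width = 11.46
New: n = 176, width ≈ 5.54

Width reduced by factor of 11.46/5.54 = 2.07.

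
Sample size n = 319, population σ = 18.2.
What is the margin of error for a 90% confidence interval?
Margin of error = 1.68

Margin of error = z* · σ/√n
= 1.645 · 18.2/√319
= 1.645 · 18.2/17.8606
= 1.68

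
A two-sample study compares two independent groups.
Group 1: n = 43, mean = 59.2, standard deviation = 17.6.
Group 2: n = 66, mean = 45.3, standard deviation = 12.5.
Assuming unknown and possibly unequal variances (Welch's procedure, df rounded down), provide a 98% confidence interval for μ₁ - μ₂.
(6.53, 21.27)

Difference: x̄₁ - x̄₂ = 13.90
SE = √(s₁²/n₁ + s₂²/n₂) = √(17.6²/43 + 12.5²/66) = 3.0937
df = 69.31 → 69 (Welch–Satterthwaite, rounded down)
t* = 2.382

CI: 13.90 ± 2.382 · 3.0937 = 13.90 ± 7.37 = (6.53, 21.27)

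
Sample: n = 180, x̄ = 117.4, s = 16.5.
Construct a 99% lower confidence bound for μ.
μ ≥ 114.51

Lower bound (one-sided):
t* = 2.347 (one-sided for 99%)
Lower bound = x̄ - t* · s/√n = 117.4 - 2.347 · 16.5/√180 = 114.51

We are 99% confident that μ ≥ 114.51.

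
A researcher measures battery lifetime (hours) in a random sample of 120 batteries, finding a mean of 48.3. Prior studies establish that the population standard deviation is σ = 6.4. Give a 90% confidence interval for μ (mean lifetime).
(47.34, 49.26)

z-interval (σ known):
z* = 1.645 for 90% confidence

Margin of error = z* · σ/√n = 1.645 · 6.4/√120 = 0.96

CI: (48.3 - 0.96, 48.3 + 0.96) = (47.34, 49.26)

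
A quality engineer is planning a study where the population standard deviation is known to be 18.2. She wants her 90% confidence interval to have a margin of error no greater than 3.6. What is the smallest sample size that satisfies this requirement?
n ≥ 70

For margin E ≤ 3.6:
n ≥ (z* · σ / E)²
n ≥ (1.645 · 18.2 / 3.6)²
n ≥ 69.16

Minimum n = 70 (rounding up)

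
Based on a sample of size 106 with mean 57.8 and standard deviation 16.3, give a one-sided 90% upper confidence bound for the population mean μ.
μ ≤ 59.84

Upper bound (one-sided):
t* = 1.290 (one-sided for 90%)
Upper bound = x̄ + t* · s/√n = 57.8 + 1.290 · 16.3/√106 = 59.84

We are 90% confident that μ ≤ 59.84.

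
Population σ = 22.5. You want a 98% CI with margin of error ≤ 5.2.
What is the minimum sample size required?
n ≥ 102

For margin E ≤ 5.2:
n ≥ (z* · σ / E)²
n ≥ (2.326 · 22.5 / 5.2)²
n ≥ 101.29

Minimum n = 102 (rounding up)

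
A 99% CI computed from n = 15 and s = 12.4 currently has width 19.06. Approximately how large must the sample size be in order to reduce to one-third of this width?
n ≈ 135

CI width ∝ 1/√n
To reduce width by factor 3, need √n to grow by 3 → need 3² = 9 times as many samples.

Current: n = 15, width = 19.06
New: n = 135, width ≈ 5.58

Width reduced by factor of 19.06/5.58 = 3.42.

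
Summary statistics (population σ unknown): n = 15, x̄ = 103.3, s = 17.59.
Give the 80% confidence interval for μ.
(97.19, 109.41)

t-interval (σ unknown):
df = n - 1 = 14
t* = 1.345 for 80% confidence

Margin of error = t* · s/√n = 1.345 · 17.59/√15 = 6.11

CI: (97.19, 109.41)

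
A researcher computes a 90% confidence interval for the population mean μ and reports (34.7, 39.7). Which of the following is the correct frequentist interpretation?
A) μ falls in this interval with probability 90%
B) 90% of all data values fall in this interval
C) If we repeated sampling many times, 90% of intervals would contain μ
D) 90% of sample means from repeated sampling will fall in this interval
C

A) Wrong — μ is fixed; the randomness lives in the interval, not in μ.
B) Wrong — a CI is about the parameter μ, not individual data values.
C) Correct — this is the frequentist long-run coverage interpretation.
D) Wrong — coverage applies to intervals containing μ, not to future x̄ values.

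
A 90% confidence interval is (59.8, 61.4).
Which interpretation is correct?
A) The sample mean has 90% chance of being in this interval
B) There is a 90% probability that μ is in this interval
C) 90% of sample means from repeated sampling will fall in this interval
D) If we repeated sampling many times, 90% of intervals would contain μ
D

A) Wrong — x̄ is observed and sits in the interval by construction.
B) Wrong — μ is fixed; the randomness lives in the interval, not in μ.
C) Wrong — coverage applies to intervals containing μ, not to future x̄ values.
D) Correct — this is the frequentist long-run coverage interpretation.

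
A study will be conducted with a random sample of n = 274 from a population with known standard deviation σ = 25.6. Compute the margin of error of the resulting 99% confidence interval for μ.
Margin of error = 3.98

Margin of error = z* · σ/√n
= 2.576 · 25.6/√274
= 2.576 · 25.6/16.5529
= 3.98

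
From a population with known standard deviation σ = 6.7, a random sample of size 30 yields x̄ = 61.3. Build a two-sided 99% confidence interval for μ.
(58.15, 64.45)

z-interval (σ known):
z* = 2.576 for 99% confidence

Margin of error = z* · σ/√n = 2.576 · 6.7/√30 = 3.15

CI: (61.3 - 3.15, 61.3 + 3.15) = (58.15, 64.45)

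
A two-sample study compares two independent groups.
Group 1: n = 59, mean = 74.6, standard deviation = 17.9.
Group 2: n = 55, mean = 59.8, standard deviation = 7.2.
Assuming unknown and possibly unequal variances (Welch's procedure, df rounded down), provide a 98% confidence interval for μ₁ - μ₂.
(8.80, 20.80)

Difference: x̄₁ - x̄₂ = 14.80
SE = √(s₁²/n₁ + s₂²/n₂) = √(17.9²/59 + 7.2²/55) = 2.5245
df = 77.38 → 77 (Welch–Satterthwaite, rounded down)
t* = 2.376

CI: 14.80 ± 2.376 · 2.5245 = 14.80 ± 6.00 = (8.80, 20.80)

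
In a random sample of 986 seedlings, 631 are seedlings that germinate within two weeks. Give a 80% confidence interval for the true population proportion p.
(0.620, 0.660)

Proportion CI:
p̂ = 631/986 = 0.63996
SE = √(p̂(1-p̂)/n) = √(0.63996 · 0.36004 / 986) = 0.01529

z* = 1.282
Margin = z* · SE = 1.282 · 0.01529 = 0.0196

CI: 0.63996 ± 0.0196 = (0.620, 0.660)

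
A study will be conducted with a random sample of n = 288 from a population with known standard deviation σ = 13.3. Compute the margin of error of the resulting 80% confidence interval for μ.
Margin of error = 1.00

Margin of error = z* · σ/√n
= 1.282 · 13.3/√288
= 1.282 · 13.3/16.9706
= 1.00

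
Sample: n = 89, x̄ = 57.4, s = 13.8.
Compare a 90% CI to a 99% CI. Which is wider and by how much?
99% CI is wider by 2.84

df = 88
90% CI: t* = 1.662, (54.97, 59.83), width = 2 · t* · s/√n = 4.86
99% CI: t* = 2.633, (53.55, 61.25), width = 2 · t* · s/√n = 7.70

The 99% CI is wider by 7.70 - 4.86 = 2.84.
Higher confidence requires a wider interval.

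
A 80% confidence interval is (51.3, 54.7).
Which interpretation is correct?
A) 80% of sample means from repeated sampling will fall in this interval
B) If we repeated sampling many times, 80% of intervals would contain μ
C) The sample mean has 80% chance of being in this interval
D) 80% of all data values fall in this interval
B

A) Wrong — coverage applies to intervals containing μ, not to future x̄ values.
B) Correct — this is the frequentist long-run coverage interpretation.
C) Wrong — x̄ is observed and sits in the interval by construction.
D) Wrong — a CI is about the parameter μ, not individual data values.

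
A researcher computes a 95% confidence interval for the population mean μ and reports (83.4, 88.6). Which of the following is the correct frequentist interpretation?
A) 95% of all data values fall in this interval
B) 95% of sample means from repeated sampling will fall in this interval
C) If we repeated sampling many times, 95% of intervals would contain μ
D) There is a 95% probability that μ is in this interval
C

A) Wrong — a CI is about the parameter μ, not individual data values.
B) Wrong — coverage applies to intervals containing μ, not to future x̄ values.
C) Correct — this is the frequentist long-run coverage interpretation.
D) Wrong — μ is fixed; the randomness lives in the interval, not in μ.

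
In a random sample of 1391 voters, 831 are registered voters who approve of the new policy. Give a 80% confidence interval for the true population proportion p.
(0.581, 0.614)

Proportion CI:
p̂ = 831/1391 = 0.59741
SE = √(p̂(1-p̂)/n) = √(0.59741 · 0.40259 / 1391) = 0.01315

z* = 1.282
Margin = z* · SE = 1.282 · 0.01315 = 0.0169

CI: 0.59741 ± 0.0169 = (0.581, 0.614)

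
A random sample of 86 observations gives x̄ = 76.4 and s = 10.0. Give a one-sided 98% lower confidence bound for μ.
μ ≥ 74.15

Lower bound (one-sided):
t* = 2.086 (one-sided for 98%)
Lower bound = x̄ - t* · s/√n = 76.4 - 2.086 · 10.0/√86 = 74.15

We are 98% confident that μ ≥ 74.15.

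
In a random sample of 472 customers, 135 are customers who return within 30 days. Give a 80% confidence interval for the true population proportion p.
(0.259, 0.313)

Proportion CI:
p̂ = 135/472 = 0.28602
SE = √(p̂(1-p̂)/n) = √(0.28602 · 0.71398 / 472) = 0.02080

z* = 1.282
Margin = z* · SE = 1.282 · 0.02080 = 0.0267

CI: 0.28602 ± 0.0267 = (0.259, 0.313)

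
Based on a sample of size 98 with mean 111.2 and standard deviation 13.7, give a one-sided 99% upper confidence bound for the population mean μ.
μ ≤ 114.47

Upper bound (one-sided):
t* = 2.365 (one-sided for 99%)
Upper bound = x̄ + t* · s/√n = 111.2 + 2.365 · 13.7/√98 = 114.47

We are 99% confident that μ ≤ 114.47.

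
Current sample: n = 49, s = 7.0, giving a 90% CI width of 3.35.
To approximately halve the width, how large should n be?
n ≈ 196

CI width ∝ 1/√n
To reduce width by factor 2, need √n to grow by 2 → need 2² = 4 times as many samples.

Current: n = 49, width = 3.35
New: n = 196, width ≈ 1.65

Width reduced by factor of 3.35/1.65 = 2.03.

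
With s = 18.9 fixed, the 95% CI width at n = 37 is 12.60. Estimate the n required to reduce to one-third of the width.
n ≈ 333

CI width ∝ 1/√n
To reduce width by factor 3, need √n to grow by 3 → need 3² = 9 times as many samples.

Current: n = 37, width = 12.60
New: n = 333, width ≈ 4.07

Width reduced by factor of 12.60/4.07 = 3.10.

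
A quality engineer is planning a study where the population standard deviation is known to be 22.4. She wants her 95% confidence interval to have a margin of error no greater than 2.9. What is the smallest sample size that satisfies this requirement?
n ≥ 230

For margin E ≤ 2.9:
n ≥ (z* · σ / E)²
n ≥ (1.960 · 22.4 / 2.9)²
n ≥ 229.20

Minimum n = 230 (rounding up)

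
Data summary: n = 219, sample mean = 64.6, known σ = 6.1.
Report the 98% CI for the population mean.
(63.64, 65.56)

z-interval (σ known):
z* = 2.326 for 98% confidence

Margin of error = z* · σ/√n = 2.326 · 6.1/√219 = 0.96

CI: (64.6 - 0.96, 64.6 + 0.96) = (63.64, 65.56)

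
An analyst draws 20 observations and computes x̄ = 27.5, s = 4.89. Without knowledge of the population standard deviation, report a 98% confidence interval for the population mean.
(24.72, 30.28)

t-interval (σ unknown):
df = n - 1 = 19
t* = 2.539 for 98% confidence

Margin of error = t* · s/√n = 2.539 · 4.89/√20 = 2.78

CI: (24.72, 30.28)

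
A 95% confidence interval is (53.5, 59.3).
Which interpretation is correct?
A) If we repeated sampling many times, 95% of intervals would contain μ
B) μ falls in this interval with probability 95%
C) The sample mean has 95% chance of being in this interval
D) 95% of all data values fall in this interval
A

A) Correct — this is the frequentist long-run coverage interpretation.
B) Wrong — μ is fixed; the randomness lives in the interval, not in μ.
C) Wrong — x̄ is observed and sits in the interval by construction.
D) Wrong — a CI is about the parameter μ, not individual data values.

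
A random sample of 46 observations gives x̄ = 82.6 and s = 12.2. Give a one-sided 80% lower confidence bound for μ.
μ ≥ 81.07

Lower bound (one-sided):
t* = 0.850 (one-sided for 80%)
Lower bound = x̄ - t* · s/√n = 82.6 - 0.850 · 12.2/√46 = 81.07

We are 80% confident that μ ≥ 81.07.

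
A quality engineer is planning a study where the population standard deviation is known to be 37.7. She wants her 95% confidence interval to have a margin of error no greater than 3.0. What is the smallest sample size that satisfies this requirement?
n ≥ 607

For margin E ≤ 3.0:
n ≥ (z* · σ / E)²
n ≥ (1.960 · 37.7 / 3.0)²
n ≥ 606.67

Minimum n = 607 (rounding up)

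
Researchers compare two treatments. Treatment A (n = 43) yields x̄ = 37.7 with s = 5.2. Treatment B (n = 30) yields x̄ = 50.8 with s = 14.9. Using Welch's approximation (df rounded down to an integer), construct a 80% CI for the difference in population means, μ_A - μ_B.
(-16.81, -9.39)

Difference: x̄₁ - x̄₂ = -13.10
SE = √(s₁²/n₁ + s₂²/n₂) = √(5.2²/43 + 14.9²/30) = 2.8336
df = 33.97 → 33 (Welch–Satterthwaite, rounded down)
t* = 1.308

CI: -13.10 ± 1.308 · 2.8336 = -13.10 ± 3.71 = (-16.81, -9.39)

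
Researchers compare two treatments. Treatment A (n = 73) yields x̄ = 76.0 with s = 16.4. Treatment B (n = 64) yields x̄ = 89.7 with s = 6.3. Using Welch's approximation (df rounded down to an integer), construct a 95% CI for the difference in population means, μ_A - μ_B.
(-17.82, -9.58)

Difference: x̄₁ - x̄₂ = -13.70
SE = √(s₁²/n₁ + s₂²/n₂) = √(16.4²/73 + 6.3²/64) = 2.0747
df = 95.20 → 95 (Welch–Satterthwaite, rounded down)
t* = 1.985

CI: -13.70 ± 1.985 · 2.0747 = -13.70 ± 4.12 = (-17.82, -9.58)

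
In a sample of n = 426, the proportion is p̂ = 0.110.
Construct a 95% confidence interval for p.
(0.080, 0.140)

Proportion CI:
SE = √(p̂(1-p̂)/n) = √(0.110 · 0.890 / 426) = 0.01516

z* = 1.960
Margin = z* · SE = 1.960 · 0.01516 = 0.0297

CI: 0.110 ± 0.0297 = (0.080, 0.140)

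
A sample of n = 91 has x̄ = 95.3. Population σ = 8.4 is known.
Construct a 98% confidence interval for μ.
(93.25, 97.35)

z-interval (σ known):
z* = 2.326 for 98% confidence

Margin of error = z* · σ/√n = 2.326 · 8.4/√91 = 2.05

CI: (95.3 - 2.05, 95.3 + 2.05) = (93.25, 97.35)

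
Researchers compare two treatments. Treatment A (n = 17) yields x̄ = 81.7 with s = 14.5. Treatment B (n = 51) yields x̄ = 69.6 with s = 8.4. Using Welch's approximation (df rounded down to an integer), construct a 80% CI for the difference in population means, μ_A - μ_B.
(7.18, 17.02)

Difference: x̄₁ - x̄₂ = 12.10
SE = √(s₁²/n₁ + s₂²/n₂) = √(14.5²/17 + 8.4²/51) = 3.7083
df = 19.70 → 19 (Welch–Satterthwaite, rounded down)
t* = 1.328

CI: 12.10 ± 1.328 · 3.7083 = 12.10 ± 4.92 = (7.18, 17.02)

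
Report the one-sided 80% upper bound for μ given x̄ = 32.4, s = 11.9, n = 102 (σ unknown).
μ ≤ 33.40

Upper bound (one-sided):
t* = 0.845 (one-sided for 80%)
Upper bound = x̄ + t* · s/√n = 32.4 + 0.845 · 11.9/√102 = 33.40

We are 80% confident that μ ≤ 33.40.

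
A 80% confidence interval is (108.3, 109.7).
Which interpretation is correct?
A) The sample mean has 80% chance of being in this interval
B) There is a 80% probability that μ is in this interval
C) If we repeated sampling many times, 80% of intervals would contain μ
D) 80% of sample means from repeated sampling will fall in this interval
C

A) Wrong — x̄ is observed and sits in the interval by construction.
B) Wrong — μ is fixed; the randomness lives in the interval, not in μ.
C) Correct — this is the frequentist long-run coverage interpretation.
D) Wrong — coverage applies to intervals containing μ, not to future x̄ values.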